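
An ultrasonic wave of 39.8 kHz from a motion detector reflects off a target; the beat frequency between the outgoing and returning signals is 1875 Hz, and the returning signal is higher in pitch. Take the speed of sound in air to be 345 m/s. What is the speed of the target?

7.9 m/s

Double Doppler shift off a moving reflector: f₂ = f₀ · (v + u)/(v − u) (u > 0 toward emitter).
Returning signal is higher, so f₂ = f₀ + Δf = 39800 + 1875 = 41675 Hz.
Rearranging, u = v · (f₂ − f₀)/(f₂ + f₀) = 345 × 1875/81475 ≈ 7.9 m/s.
So the target is moving at 7.9 m/s toward the emitter.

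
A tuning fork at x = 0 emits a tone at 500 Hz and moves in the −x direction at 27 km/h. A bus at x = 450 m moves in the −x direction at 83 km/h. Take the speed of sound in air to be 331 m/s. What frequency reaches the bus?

523 Hz

27 km/h = 7.5 m/s; 83 km/h = 23.06 m/s.
The observer lies on the +x side, so the source is heading away from the observer and the observer is heading toward the source.
Both move, so f' = f · (v + v_o)/(v + v_s).
f' = 500 × (331 + 23.06)/(331 + 7.5) = 500 × 354.06/338.5 ≈ 523 Hz.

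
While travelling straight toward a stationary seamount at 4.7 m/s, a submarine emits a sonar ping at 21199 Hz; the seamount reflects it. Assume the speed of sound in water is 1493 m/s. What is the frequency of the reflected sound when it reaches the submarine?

21333 Hz

The seamount receives the sound from a moving source: f₁ = f₀ · v/(v − v_e) = 21199 × 1493/1488.3 ≈ 21266 Hz.
On the return leg the submarine is a moving observer: f₂ = f₁ · (v + v_e)/v = 21266 × 1497.7/1493 ≈ 21333 Hz.
Equivalently f₂ = f₀ · (v + v_e)/(v − v_e).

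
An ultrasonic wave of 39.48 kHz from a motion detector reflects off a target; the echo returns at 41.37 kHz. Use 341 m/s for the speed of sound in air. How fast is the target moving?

8.0 m/s

Double Doppler shift off a moving reflector: f₂ = f₀ · (v + u)/(v − u) (u > 0 toward emitter).
Rearranging, u = v · (f₂ − f₀)/(f₂ + f₀) = 341 × 1.89/80.85 ≈ 8.0 m/s.
So the target is moving at 8.0 m/s toward the emitter.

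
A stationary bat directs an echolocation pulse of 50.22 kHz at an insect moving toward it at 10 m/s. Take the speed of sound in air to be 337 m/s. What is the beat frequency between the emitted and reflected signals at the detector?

3072 Hz

The insect first receives the wave as a moving observer: f₁ = f₀ · (v + u)/v = 50.22 × (337 + 10)/337 ≈ 51.71 kHz.
On reflection it acts as a source moving toward the stationary detector: f₂ = f₁ · v/(v − u) = 51.71 × 337/327 ≈ 53.29 kHz.
Equivalently f₂ = f₀ · (v + u)/(v − u).
Beat frequency (with f₀ = 50220 Hz): |f₂ − f₀| = 2u·f₀/(v − u) = 2 × 10 × 50220/327 ≈ 3072 Hz.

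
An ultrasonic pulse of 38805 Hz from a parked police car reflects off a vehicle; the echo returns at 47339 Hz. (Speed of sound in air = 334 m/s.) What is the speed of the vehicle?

Double Doppler shift off a moving reflector: f₂ = f₀ · (v + u)/(v − u) (u > 0 toward emitter).
Rearranging, u = v · (f₂ − f₀)/(f₂ + f₀) = 334 × 8534/86144 ≈ 33 m/s.
So the vehicle is moving at 33 m/s toward the emitter.

33 m/s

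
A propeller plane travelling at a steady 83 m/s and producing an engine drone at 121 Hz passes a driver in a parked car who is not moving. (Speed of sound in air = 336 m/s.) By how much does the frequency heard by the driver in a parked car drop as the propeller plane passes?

63.7 Hz

Approaching: f₁ = f · v/(v − v_s) = 121 × 336/253 ≈ 160.7 Hz.
Receding: f₂ = f · v/(v + v_s) = 121 × 336/419 ≈ 97.0 Hz.
Drop: f₁ − f₂ = 2f·v·v_s/(v² − v_s²) = 2 × 121 × 336 × 83/(336² − 83²) ≈ 63.7 Hz.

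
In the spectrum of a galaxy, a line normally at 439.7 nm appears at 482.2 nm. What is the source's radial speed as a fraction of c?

0.092c

λ'/λ₀ = 1.0967 > 1 (redshift), so the source is receding.
λ'/λ₀ = √((1 + β)/(1 − β)) for a receding source ⇒ β = (r² − 1)/(r² + 1) with r = λ'/λ₀.
β = (1.2027 − 1)/(1.2027 + 1) ≈ 0.092.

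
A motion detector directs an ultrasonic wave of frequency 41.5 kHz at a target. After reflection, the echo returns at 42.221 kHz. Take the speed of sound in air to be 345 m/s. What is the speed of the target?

Double Doppler shift off a moving reflector: f₂ = f₀ · (v + u)/(v − u) (u > 0 toward emitter).
Rearranging, u = v · (f₂ − f₀)/(f₂ + f₀) = 345 × 0.721/83.721 ≈ 2.97 m/s.
So the target is moving at 2.97 m/s toward the emitter.

2.97 m/s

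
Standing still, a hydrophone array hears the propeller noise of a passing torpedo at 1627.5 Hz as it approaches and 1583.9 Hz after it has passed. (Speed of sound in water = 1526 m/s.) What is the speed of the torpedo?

f₁/f₂ = (v + v_s)/(v − v_s), so v_s = v · (f₁ − f₂)/(f₁ + f₂).
v_s = 1526 × (1627.5 − 1583.9)/(1627.5 + 1583.9) = 1526 × 43.6/3211.4 ≈ 20.7 m/s.

20.7 m/s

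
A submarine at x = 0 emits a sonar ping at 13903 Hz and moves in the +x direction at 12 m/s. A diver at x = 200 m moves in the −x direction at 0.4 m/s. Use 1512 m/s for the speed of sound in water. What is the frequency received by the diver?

14018 Hz

The observer lies on the +x side, so the source is heading toward the observer and the observer is heading toward the source.
Both move, so f' = f · (v + v_o)/(v − v_s).
f' = 13903 × (1512 + 0.4)/(1512 − 12) = 13903 × 1512.4/1500 ≈ 14018 Hz.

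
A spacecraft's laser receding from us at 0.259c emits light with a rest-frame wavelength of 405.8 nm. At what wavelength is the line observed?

Relativistic Doppler for wavelength: λ' = λ₀ · √((1 + β)/(1 − β)).
λ' = 405.8 × √(1.2590/0.7410) = 405.8 × 1.30348 ≈ 529.0 nm.

529.0 nm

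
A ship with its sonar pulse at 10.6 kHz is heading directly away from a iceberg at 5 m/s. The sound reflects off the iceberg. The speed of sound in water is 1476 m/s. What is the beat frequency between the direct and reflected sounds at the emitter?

The iceberg receives the sound from a moving source: f₁ = f₀ · v/(v + v_e) = 10.6 × 1476/1481 ≈ 10.5642 kHz.
On the return leg the ship is a moving observer: f₂ = f₁ · (v − v_e)/v = 10.5642 × 1471/1476 ≈ 10.5284 kHz.
Beat against the emitted tone (with f₀ = 10600 Hz): |f₂ − f₀| = 2v_e·f₀/(v + v_e) = 2 × 5 × 10600/1481 ≈ 72 Hz.

72 Hz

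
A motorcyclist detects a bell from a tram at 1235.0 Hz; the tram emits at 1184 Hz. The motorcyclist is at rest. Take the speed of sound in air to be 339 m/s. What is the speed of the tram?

f' > f, so the tram is approaching.
f' = f · v/(v − v_s) ⇒ v_s = v · |1 − f/f'|.
v_s = 339 × |1 − 1184/1235.0| = 339 × 0.0413 ≈ 14.0 m/s.

14.0 m/s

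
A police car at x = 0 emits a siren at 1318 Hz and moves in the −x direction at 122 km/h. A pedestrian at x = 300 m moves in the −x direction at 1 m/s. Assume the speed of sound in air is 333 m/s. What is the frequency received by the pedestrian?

1200 Hz

122 km/h = 33.89 m/s.
The observer lies on the +x side, so the source is heading away from the observer and the observer is heading toward the source.
With source receding and observer approaching, f' = f · (v + v_o)/(v + v_s).
f' = 1318 × (333 + 1)/(333 + 33.89) = 1318 × 334/366.89 ≈ 1200 Hz.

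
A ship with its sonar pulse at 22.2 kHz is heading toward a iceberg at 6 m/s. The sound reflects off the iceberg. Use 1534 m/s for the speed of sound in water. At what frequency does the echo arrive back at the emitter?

22.4 kHz

The iceberg receives the sound from a moving source: f₁ = f₀ · v/(v − v_e) = 22.2 × 1534/1528 ≈ 22.3 kHz.
On the return leg the ship is a moving observer: f₂ = f₁ · (v + v_e)/v = 22.3 × 1540/1534 ≈ 22.4 kHz.
Equivalently f₂ = f₀ · (v + v_e)/(v − v_e).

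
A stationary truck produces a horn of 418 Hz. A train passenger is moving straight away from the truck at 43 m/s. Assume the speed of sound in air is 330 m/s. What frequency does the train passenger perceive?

Only the observer moves, away from the source, so f' = f · (v − v_o)/v.
f' = 418 × (330 − 43)/330 = 418 × 287/330 ≈ 364 Hz.

364 Hz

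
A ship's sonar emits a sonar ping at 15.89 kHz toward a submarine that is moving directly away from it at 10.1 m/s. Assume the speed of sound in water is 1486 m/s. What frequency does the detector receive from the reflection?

At the submarine (a moving observer), f₁ = f₀ · (v − u)/v = 15.89 × 1475.9/1486 ≈ 15.78 kHz.
On reflection it acts as a source moving away from the stationary detector: f₂ = f₁ · v/(v + u) = 15.78 × 1486/1496.1 ≈ 15.68 kHz.
Equivalently f₂ = f₀ · (v − u)/(v + u).

15.68 kHz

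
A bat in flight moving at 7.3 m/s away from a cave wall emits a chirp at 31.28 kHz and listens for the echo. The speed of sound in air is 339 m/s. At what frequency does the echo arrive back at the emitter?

The cave wall receives the sound from a moving source: f₁ = f₀ · v/(v + v_e) = 31.28 × 339/346.3 ≈ 30.6 kHz.
On the return leg the bat in flight is a moving observer: f₂ = f₁ · (v − v_e)/v = 30.6 × 331.7/339 ≈ 30.0 kHz.
Equivalently f₂ = f₀ · (v − v_e)/(v + v_e).

30.0 kHz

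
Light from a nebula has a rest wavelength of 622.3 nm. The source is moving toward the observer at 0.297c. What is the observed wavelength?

Relativistic Doppler for wavelength: λ' = λ₀ · √((1 − β)/(1 + β)).
λ' = 622.3 × √(0.7030/1.2970) = 622.3 × 0.73622 ≈ 458.1 nm.

458.1 nm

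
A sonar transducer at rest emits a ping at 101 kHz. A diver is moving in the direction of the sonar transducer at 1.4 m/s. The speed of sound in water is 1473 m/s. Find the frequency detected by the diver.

Only the observer moves, toward the source, so f' = f · (v + v_o)/v.
f' = 101 × (1473 + 1.4)/1473 = 101 × 1474.4/1473 ≈ 101.1 kHz.

101.1 kHz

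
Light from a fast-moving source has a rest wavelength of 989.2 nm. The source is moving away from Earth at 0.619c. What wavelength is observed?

Relativistic Doppler for wavelength: λ' = λ₀ · √((1 + β)/(1 − β)).
λ' = 989.2 × √(1.6190/0.3810) = 989.2 × 2.06139 ≈ 2039.1 nm.

2039.1 nm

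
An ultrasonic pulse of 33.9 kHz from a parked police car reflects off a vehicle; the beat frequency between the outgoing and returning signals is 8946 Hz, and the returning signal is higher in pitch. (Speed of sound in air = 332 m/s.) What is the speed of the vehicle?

Double Doppler shift off a moving reflector: f₂ = f₀ · (v + u)/(v − u) (u > 0 toward emitter).
Returning signal is higher, so f₂ = f₀ + Δf = 33900 + 8946 = 42846 Hz.
Rearranging, u = v · (f₂ − f₀)/(f₂ + f₀) = 332 × 8946/76746 ≈ 39 m/s.
So the vehicle is moving at 39 m/s toward the emitter.

39 m/s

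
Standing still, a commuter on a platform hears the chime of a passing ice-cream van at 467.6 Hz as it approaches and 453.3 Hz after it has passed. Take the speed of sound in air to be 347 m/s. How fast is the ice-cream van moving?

5.4 m/s

f₁/f₂ = (v + v_s)/(v − v_s), so v_s = v · (f₁ − f₂)/(f₁ + f₂).
v_s = 347 × (467.6 − 453.3)/(467.6 + 453.3) = 347 × 14.3/920.9 ≈ 5.4 m/s.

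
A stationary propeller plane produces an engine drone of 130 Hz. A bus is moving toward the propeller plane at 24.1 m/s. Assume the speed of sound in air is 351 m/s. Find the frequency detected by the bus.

Moving observer, stationary source: f' = f · (v + v_o)/v.
f' = 130 × (351 + 24.1)/351 = 130 × 375.1/351 ≈ 139 Hz.

139 Hz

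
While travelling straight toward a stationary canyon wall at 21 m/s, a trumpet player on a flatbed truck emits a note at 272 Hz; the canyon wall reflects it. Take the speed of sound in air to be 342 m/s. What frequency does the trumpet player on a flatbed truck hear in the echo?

The canyon wall receives the sound from a moving source: f₁ = f₀ · v/(v − v_e) = 272 × 342/321 ≈ 290 Hz.
On the return leg the trumpet player on a flatbed truck is a moving observer: f₂ = f₁ · (v + v_e)/v = 290 × 363/342 ≈ 308 Hz.

308 Hz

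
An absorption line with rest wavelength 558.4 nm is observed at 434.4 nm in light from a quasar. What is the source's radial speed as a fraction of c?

λ'/λ₀ = 0.7779 < 1 (blueshift), so the source is approaching.
λ'/λ₀ = √((1 − β)/(1 + β)) for an approaching source ⇒ β = (1 − r²)/(1 + r²) with r = λ'/λ₀.
β = (1 − 0.6052)/(1 + 0.6052) ≈ 0.246.

0.246c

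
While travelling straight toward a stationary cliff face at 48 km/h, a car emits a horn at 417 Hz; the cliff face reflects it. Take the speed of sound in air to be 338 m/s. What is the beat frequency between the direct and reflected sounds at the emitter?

34.3 Hz

48 km/h = 13.33 m/s.
The cliff face receives the sound from a moving source: f₁ = f₀ · v/(v − v_e) = 417 × 338/324.67 ≈ 434.1 Hz.
On the return leg the car is a moving observer: f₂ = f₁ · (v + v_e)/v = 434.1 × 351.33/338 ≈ 451.3 Hz.
Equivalently f₂ = f₀ · (v + v_e)/(v − v_e).
Beat against the emitted tone: |f₂ − f₀| = 2v_e·f₀/(v − v_e) = 2 × 13.33 × 417/324.67 ≈ 34.3 Hz.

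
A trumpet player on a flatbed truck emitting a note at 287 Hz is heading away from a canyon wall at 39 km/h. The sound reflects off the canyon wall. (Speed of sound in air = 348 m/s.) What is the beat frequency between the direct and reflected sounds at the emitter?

39 km/h = 10.83 m/s.
The canyon wall receives the sound from a moving source: f₁ = f₀ · v/(v + v_e) = 287 × 348/358.83 ≈ 278.34 Hz.
On the return leg the trumpet player on a flatbed truck is a moving observer: f₂ = f₁ · (v − v_e)/v = 278.34 × 337.17/348 ≈ 269.67 Hz.
Beat against the emitted tone: |f₂ − f₀| = 2v_e·f₀/(v + v_e) = 2 × 10.83 × 287/358.83 ≈ 17.3 Hz.

17.3 Hz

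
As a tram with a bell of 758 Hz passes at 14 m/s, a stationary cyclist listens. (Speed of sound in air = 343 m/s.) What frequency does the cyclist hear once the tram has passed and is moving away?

728 Hz

Receding: f₂ = f · v/(v + v_s) = 758 × 343/357 ≈ 728 Hz.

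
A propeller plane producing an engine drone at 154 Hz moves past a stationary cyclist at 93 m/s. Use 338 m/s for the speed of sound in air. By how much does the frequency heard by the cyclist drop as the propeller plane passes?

91.7 Hz

Approaching: f₁ = f · v/(v − v_s) = 154 × 338/245 ≈ 212.5 Hz.
Receding: f₂ = f · v/(v + v_s) = 154 × 338/431 ≈ 120.8 Hz.
Drop: f₁ − f₂ = 2f·v·v_s/(v² − v_s²) = 2 × 154 × 338 × 93/(338² − 93²) ≈ 91.7 Hz.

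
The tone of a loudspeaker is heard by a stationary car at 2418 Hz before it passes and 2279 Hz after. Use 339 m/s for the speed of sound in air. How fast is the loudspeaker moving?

10.0 m/s

f₁/f₂ = (v + v_s)/(v − v_s), so v_s = v · (f₁ − f₂)/(f₁ + f₂).
v_s = 339 × (2418 − 2279)/(2418 + 2279) = 339 × 139/4697 ≈ 10.0 m/s.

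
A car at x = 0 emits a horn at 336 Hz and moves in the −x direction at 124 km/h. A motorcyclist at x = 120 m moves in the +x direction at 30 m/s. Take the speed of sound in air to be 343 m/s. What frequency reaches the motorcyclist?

279 Hz

124 km/h = 34.44 m/s.
The observer lies on the +x side, so the source is heading away from the observer and the observer is heading away from the source.
Both move, so f' = f · (v − v_o)/(v + v_s).
f' = 336 × (343 − 30)/(343 + 34.44) = 336 × 313/377.44 ≈ 279 Hz.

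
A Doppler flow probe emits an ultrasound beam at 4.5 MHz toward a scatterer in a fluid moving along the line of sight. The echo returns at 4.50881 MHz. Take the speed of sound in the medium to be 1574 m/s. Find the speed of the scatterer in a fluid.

Double Doppler shift off a moving reflector: f₂ = f₀ · (v + u)/(v − u) (u > 0 toward emitter).
Rearranging, u = v · (f₂ − f₀)/(f₂ + f₀) = 1574 × 0.00881/9.00881 ≈ 1.54 m/s.
So the scatterer in a fluid is moving at 1.54 m/s toward the emitter.

1.54 m/s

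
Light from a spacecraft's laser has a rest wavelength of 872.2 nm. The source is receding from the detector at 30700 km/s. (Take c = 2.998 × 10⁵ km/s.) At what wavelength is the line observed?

966.6 nm

β = v/c = 30700/299800 = 0.1024.
Relativistic Doppler for wavelength: λ' = λ₀ · √((1 + β)/(1 − β)).
λ' = 872.2 × √(1.1024/0.8976) = 872.2 × 1.10823 ≈ 966.6 nm.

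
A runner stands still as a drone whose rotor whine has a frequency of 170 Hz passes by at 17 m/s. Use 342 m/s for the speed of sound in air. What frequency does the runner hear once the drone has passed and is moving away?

Receding: f₂ = f · v/(v + v_s) = 170 × 342/359 ≈ 162 Hz.

162 Hz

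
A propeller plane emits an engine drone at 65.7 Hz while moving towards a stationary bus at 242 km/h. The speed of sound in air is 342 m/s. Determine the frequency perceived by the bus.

82 Hz

242 km/h = 67.22 m/s.
Only the source moves, toward the listener, so f' = f · v/(v − v_s).
f' = 65.7 × 342/(342 − 67.22) = 65.7 × 342/274.8 ≈ 82 Hz.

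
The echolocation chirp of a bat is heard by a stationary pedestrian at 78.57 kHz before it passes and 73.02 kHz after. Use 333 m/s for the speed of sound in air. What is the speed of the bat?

f₁/f₂ = (v + v_s)/(v − v_s), so v_s = v · (f₁ − f₂)/(f₁ + f₂).
v_s = 333 × (78.57 − 73.02)/(78.57 + 73.02) = 333 × 5.55/151.59 ≈ 12.2 m/s.

12.2 m/s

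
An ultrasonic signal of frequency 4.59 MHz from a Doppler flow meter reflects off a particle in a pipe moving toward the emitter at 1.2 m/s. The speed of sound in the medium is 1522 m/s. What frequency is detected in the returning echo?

4.597 MHz

The particle in a pipe first receives the wave as a moving observer: f₁ = f₀ · (v + u)/v = 4.59 × (1522 + 1.2)/1522 ≈ 4.594 MHz.
On reflection it acts as a source moving toward the stationary detector: f₂ = f₁ · v/(v − u) = 4.594 × 1522/1520.8 ≈ 4.597 MHz.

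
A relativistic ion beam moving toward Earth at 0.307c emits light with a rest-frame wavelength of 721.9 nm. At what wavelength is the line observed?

Relativistic Doppler for wavelength: λ' = λ₀ · √((1 − β)/(1 + β)).
λ' = 721.9 × √(0.6930/1.3070) = 721.9 × 0.72816 ≈ 525.7 nm.

525.7 nm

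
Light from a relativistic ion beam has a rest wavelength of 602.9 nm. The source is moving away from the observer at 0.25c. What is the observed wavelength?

778.3 nm

Relativistic Doppler for wavelength: λ' = λ₀ · √((1 + β)/(1 − β)).
λ' = 602.9 × √(1.2500/0.7500) = 602.9 × 1.29099 ≈ 778.3 nm.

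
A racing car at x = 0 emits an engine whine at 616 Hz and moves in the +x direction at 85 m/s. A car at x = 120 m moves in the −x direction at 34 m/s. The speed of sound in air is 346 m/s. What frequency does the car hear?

897 Hz

The observer lies on the +x side, so the source is heading toward the observer and the observer is heading toward the source.
With source approaching and observer approaching, f' = f · (v + v_o)/(v − v_s).
f' = 616 × (346 + 34)/(346 − 85) = 616 × 380/261 ≈ 897 Hz.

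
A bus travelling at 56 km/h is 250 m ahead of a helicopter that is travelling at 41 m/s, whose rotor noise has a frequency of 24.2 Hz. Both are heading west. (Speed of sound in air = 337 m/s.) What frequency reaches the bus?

26.3 Hz

56 km/h = 15.56 m/s.
The bus is ahead, so the helicopter is moving toward it while the bus is moving away from the helicopter.
Both move, so f' = f · (v − v_o)/(v − v_s).
f' = 24.2 × (337 − 15.56)/(337 − 41) = 24.2 × 321.44/296 ≈ 26.3 Hz.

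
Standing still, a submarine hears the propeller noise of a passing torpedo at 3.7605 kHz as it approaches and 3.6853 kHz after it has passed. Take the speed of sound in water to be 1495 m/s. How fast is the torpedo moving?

15.1 m/s

f₁/f₂ = (v + v_s)/(v − v_s), so v_s = v · (f₁ − f₂)/(f₁ + f₂).
v_s = 1495 × (3.7605 − 3.6853)/(3.7605 + 3.6853) = 1495 × 0.0752/7.4458 ≈ 15.1 m/s.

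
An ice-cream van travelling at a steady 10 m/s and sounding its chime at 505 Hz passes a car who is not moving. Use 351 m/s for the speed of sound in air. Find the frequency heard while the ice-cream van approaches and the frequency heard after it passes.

520 Hz approaching; 491 Hz receding

Approaching: f₁ = f · v/(v − v_s) = 505 × 351/341 ≈ 520 Hz.
Receding: f₂ = f · v/(v + v_s) = 505 × 351/361 ≈ 491 Hz.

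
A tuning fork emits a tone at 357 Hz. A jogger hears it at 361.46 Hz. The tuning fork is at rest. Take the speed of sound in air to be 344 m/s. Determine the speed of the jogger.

f' > f, so the jogger is approaching.
f' = f · (v + v_o)/v ⇒ v_o = v · |f'/f − 1|.
v_o = 344 × |361.46/357 − 1| = 344 × 0.01249 ≈ 4.3 m/s.

4.3 m/s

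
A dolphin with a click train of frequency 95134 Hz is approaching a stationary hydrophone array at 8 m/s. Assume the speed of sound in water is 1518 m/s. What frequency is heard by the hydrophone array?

Only the source moves, toward the listener, so f' = f · v/(v − v_s).
f' = 95134 × 1518/(1518 − 8) = 95134 × 1518/1510 ≈ 95638 Hz.

95638 Hz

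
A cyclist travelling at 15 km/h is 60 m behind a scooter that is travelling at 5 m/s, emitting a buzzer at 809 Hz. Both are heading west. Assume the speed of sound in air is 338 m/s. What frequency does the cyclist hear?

15 km/h = 4.167 m/s.
The cyclist is behind, so the scooter is moving away from it while the cyclist is moving toward the scooter.
General Doppler shift: f' = f · (v + v_o)/(v + v_s).
f' = 809 × (338 + 4.167)/(338 + 5) = 809 × 342.17/343 ≈ 807 Hz.

807 Hz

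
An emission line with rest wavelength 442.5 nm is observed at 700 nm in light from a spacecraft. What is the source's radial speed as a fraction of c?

0.429c

λ'/λ₀ = 1.5819 > 1 (redshift), so the source is receding.
λ'/λ₀ = √((1 + β)/(1 − β)) for a receding source ⇒ β = (r² − 1)/(r² + 1) with r = λ'/λ₀.
β = (2.5025 − 1)/(2.5025 + 1) ≈ 0.429.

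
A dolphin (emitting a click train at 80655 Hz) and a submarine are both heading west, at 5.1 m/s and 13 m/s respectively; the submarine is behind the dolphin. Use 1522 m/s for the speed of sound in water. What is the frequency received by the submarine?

The submarine is behind, so the dolphin is moving away from it while the submarine is moving toward the dolphin.
General Doppler shift: f' = f · (v + v_o)/(v + v_s).
f' = 80655 × (1522 + 13)/(1522 + 5.1) = 80655 × 1535/1527.1 ≈ 81072 Hz.

81072 Hz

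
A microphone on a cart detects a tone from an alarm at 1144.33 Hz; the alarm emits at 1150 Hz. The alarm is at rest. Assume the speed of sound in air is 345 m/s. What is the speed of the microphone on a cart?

1.70 m/s

f' < f, so the microphone on a cart is receding.
f' = f · (v − v_o)/v ⇒ v_o = v · |f'/f − 1|.
v_o = 345 × |1144.33/1150 − 1| = 345 × 0.00493 ≈ 1.70 m/s.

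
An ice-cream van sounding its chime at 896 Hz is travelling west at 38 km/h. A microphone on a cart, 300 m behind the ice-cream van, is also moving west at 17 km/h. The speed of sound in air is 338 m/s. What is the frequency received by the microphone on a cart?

881 Hz

38 km/h = 10.56 m/s; 17 km/h = 4.722 m/s.
The microphone on a cart is behind, so the ice-cream van is moving away from it while the microphone on a cart is moving toward the ice-cream van.
With source receding and observer approaching, f' = f · (v + v_o)/(v + v_s).
f' = 896 × (338 + 4.722)/(338 + 10.56) = 896 × 342.72/348.56 ≈ 881 Hz.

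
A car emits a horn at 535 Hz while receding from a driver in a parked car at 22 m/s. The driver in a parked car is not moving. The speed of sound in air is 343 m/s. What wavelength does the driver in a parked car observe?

68.2 cm

Moving source, stationary observer: f' = f · v/(v + v_s) since the source is receding.
f' = 535 × 343/(343 + 22) ≈ 503 Hz.
λ' = v/f' = 343/502.753 ≈ 68.2 cm.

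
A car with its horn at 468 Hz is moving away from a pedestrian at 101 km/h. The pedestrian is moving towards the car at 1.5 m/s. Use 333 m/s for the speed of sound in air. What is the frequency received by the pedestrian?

101 km/h = 28.06 m/s.
With source receding and observer approaching, f' = f · (v + v_o)/(v + v_s).
f' = 468 × (333 + 1.5)/(333 + 28.06) = 468 × 334.5/361.06 ≈ 434 Hz.

434 Hz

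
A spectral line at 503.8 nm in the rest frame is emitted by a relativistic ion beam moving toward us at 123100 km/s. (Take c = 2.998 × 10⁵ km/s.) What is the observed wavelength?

325.7 nm

β = v/c = 123100/299800 = 0.4106.
Relativistic Doppler for wavelength: λ' = λ₀ · √((1 − β)/(1 + β)).
λ' = 503.8 × √(0.5894/1.4106) = 503.8 × 0.64640 ≈ 325.7 nm.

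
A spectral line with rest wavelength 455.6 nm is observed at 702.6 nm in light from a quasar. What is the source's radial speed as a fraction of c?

0.408c

λ'/λ₀ = 1.5421 > 1 (redshift), so the source is receding.
λ'/λ₀ = √((1 + β)/(1 − β)) for a receding source ⇒ β = (r² − 1)/(r² + 1) with r = λ'/λ₀.
β = (2.3782 − 1)/(2.3782 + 1) ≈ 0.408.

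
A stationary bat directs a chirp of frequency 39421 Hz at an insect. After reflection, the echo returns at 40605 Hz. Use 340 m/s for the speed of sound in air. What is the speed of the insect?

Double Doppler shift off a moving reflector: f₂ = f₀ · (v + u)/(v − u) (u > 0 toward emitter).
Rearranging, u = v · (f₂ − f₀)/(f₂ + f₀) = 340 × 1184/80026 ≈ 5.0 m/s.
So the insect is moving at 5.0 m/s toward the emitter.

5.0 m/s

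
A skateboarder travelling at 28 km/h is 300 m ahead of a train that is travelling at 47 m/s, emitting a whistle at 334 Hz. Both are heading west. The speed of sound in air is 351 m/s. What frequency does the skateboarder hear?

28 km/h = 7.778 m/s.
The skateboarder is ahead, so the train is moving toward it while the skateboarder is moving away from the train.
With source approaching and observer receding, f' = f · (v − v_o)/(v − v_s).
f' = 334 × (351 − 7.778)/(351 − 47) = 334 × 343.22/304 ≈ 377 Hz.

377 Hz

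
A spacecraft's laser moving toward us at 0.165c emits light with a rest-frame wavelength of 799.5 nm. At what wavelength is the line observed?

Relativistic Doppler for wavelength: λ' = λ₀ · √((1 − β)/(1 + β)).
λ' = 799.5 × √(0.8350/1.1650) = 799.5 × 0.84660 ≈ 676.9 nm.

676.9 nm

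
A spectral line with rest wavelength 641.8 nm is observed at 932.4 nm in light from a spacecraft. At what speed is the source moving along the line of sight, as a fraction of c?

λ'/λ₀ = 1.4528 > 1 (redshift), so the source is receding.
λ'/λ₀ = √((1 + β)/(1 − β)) for a receding source ⇒ β = (r² − 1)/(r² + 1) with r = λ'/λ₀.
β = (2.1106 − 1)/(2.1106 + 1) ≈ 0.357.

0.357c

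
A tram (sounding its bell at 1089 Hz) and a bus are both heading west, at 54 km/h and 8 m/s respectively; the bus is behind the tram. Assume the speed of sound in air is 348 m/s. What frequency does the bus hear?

54 km/h = 15 m/s.
The bus is behind, so the tram is moving away from it while the bus is moving toward the tram.
General Doppler shift: f' = f · (v + v_o)/(v + v_s).
f' = 1089 × (348 + 8)/(348 + 15) = 1089 × 356/363 ≈ 1068 Hz.

1068 Hz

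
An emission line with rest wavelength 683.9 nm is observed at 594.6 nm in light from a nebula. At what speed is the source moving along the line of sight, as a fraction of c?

0.139c

λ'/λ₀ = 0.8694 < 1 (blueshift), so the source is approaching.
λ'/λ₀ = √((1 − β)/(1 + β)) for an approaching source ⇒ β = (1 − r²)/(1 + r²) with r = λ'/λ₀.
β = (1 − 0.7559)/(1 + 0.7559) ≈ 0.139.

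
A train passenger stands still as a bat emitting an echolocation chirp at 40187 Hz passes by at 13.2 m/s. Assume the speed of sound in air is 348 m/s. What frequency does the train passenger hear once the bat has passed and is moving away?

38718 Hz

Receding: f₂ = f · v/(v + v_s) = 40187 × 348/361.2 ≈ 38718 Hz.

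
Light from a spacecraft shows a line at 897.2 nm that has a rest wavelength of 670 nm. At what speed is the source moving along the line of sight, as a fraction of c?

0.284

λ'/λ₀ = 1.3391 > 1 (redshift), so the source is receding.
λ'/λ₀ = √((1 + β)/(1 − β)) for a receding source ⇒ β = (r² − 1)/(r² + 1) with r = λ'/λ₀.
β = (1.7932 − 1)/(1.7932 + 1) ≈ 0.284.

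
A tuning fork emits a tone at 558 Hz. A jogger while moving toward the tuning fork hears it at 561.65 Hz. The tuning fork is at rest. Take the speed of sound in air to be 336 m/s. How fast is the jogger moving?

2.20 m/s

f' = f · (v + v_o)/v ⇒ v_o = v · |f'/f − 1|.
v_o = 336 × |561.65/558 − 1| = 336 × 0.006541 ≈ 2.20 m/s.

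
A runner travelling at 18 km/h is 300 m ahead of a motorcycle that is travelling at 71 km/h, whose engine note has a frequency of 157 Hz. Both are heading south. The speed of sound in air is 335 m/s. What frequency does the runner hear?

164 Hz

71 km/h = 19.72 m/s; 18 km/h = 5 m/s.
The runner is ahead, so the motorcycle is moving toward it while the runner is moving away from the motorcycle.
Both move, so f' = f · (v − v_o)/(v − v_s).
f' = 157 × (335 − 5)/(335 − 19.72) = 157 × 330/315.28 ≈ 164 Hz.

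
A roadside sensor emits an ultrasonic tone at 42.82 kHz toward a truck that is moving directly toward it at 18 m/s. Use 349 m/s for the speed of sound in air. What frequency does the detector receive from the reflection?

The truck first receives the wave as a moving observer: f₁ = f₀ · (v + u)/v = 42.82 × (349 + 18)/349 ≈ 45.0 kHz.
On reflection it acts as a source moving toward the stationary detector: f₂ = f₁ · v/(v − u) = 45.0 × 349/331 ≈ 47.5 kHz.
Equivalently f₂ = f₀ · (v + u)/(v − u).

47.5 kHz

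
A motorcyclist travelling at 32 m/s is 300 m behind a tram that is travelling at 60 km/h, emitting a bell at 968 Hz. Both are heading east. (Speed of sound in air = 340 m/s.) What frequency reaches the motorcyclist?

60 km/h = 16.67 m/s.
The motorcyclist is behind, so the tram is moving away from it while the motorcyclist is moving toward the tram.
With source receding and observer approaching, f' = f · (v + v_o)/(v + v_s).
f' = 968 × (340 + 32)/(340 + 16.67) = 968 × 372/356.67 ≈ 1010 Hz.

1010 Hz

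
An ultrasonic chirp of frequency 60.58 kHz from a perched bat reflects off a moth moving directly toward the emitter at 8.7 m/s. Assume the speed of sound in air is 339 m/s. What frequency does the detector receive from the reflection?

63.8 kHz

The moth first receives the wave as a moving observer: f₁ = f₀ · (v + u)/v = 60.58 × (339 + 8.7)/339 ≈ 62.1 kHz.
On reflection it acts as a source moving toward the stationary detector: f₂ = f₁ · v/(v − u) = 62.1 × 339/330.3 ≈ 63.8 kHz.
Equivalently f₂ = f₀ · (v + u)/(v − u).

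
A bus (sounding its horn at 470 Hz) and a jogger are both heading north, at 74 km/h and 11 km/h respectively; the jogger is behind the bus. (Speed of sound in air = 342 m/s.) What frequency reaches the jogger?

74 km/h = 20.56 m/s; 11 km/h = 3.056 m/s.
The jogger is behind, so the bus is moving away from it while the jogger is moving toward the bus.
General Doppler shift: f' = f · (v + v_o)/(v + v_s).
f' = 470 × (342 + 3.056)/(342 + 20.56) = 470 × 345.06/362.56 ≈ 447 Hz.

447 Hz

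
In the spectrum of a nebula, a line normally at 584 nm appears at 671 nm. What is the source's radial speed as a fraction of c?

λ'/λ₀ = 1.1490 > 1 (redshift), so the source is receding.
λ'/λ₀ = √((1 + β)/(1 − β)) for a receding source ⇒ β = (r² − 1)/(r² + 1) with r = λ'/λ₀.
β = (1.3201 − 1)/(1.3201 + 1) ≈ 0.138.

0.138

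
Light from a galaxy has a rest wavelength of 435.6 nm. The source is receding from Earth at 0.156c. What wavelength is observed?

509.8 nm

Relativistic Doppler for wavelength: λ' = λ₀ · √((1 + β)/(1 − β)).
λ' = 435.6 × √(1.1560/0.8440) = 435.6 × 1.17033 ≈ 509.8 nm.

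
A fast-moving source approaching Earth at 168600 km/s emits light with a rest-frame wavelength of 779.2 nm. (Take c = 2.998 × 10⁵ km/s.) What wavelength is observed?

412.4 nm

β = v/c = 168600/299800 = 0.5624.
Relativistic Doppler for wavelength: λ' = λ₀ · √((1 − β)/(1 + β)).
λ' = 779.2 × √(0.4376/1.5624) = 779.2 × 0.52925 ≈ 412.4 nm.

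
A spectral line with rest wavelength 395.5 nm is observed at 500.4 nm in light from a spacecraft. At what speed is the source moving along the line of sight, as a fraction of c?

λ'/λ₀ = 1.2652 > 1 (redshift), so the source is receding.
λ'/λ₀ = √((1 + β)/(1 − β)) for a receding source ⇒ β = (r² − 1)/(r² + 1) with r = λ'/λ₀.
β = (1.6008 − 1)/(1.6008 + 1) ≈ 0.231.

0.231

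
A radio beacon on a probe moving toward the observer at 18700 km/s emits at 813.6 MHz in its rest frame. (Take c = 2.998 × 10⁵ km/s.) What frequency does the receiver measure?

β = v/c = 18700/299800 = 0.0624.
Relativistic Doppler for frequency: f' = f₀ · √((1 + β)/(1 − β)).
f' = 813.6 × √(1.0624/0.9376) = 813.6 × 1.06445 ≈ 866.0 MHz.

866.0 MHz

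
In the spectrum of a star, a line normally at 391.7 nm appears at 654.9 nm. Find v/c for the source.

λ'/λ₀ = 1.6719 > 1 (redshift), so the source is receding.
λ'/λ₀ = √((1 + β)/(1 − β)) for a receding source ⇒ β = (r² − 1)/(r² + 1) with r = λ'/λ₀.
β = (2.7954 − 1)/(2.7954 + 1) ≈ 0.473.

0.473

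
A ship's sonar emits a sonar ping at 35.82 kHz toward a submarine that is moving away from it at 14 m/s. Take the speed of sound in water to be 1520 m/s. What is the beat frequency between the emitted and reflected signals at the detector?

The submarine first receives the wave as a moving observer: f₁ = f₀ · (v − u)/v = 35.82 × (1520 − 14)/1520 ≈ 35.490 kHz.
On reflection it acts as a source moving away from the stationary detector: f₂ = f₁ · v/(v + u) = 35.490 × 1520/1534 ≈ 35.166 kHz.
Equivalently f₂ = f₀ · (v − u)/(v + u).
Beat frequency (with f₀ = 35820 Hz): |f₂ − f₀| = 2u·f₀/(v + u) = 2 × 14 × 35820/1534 ≈ 654 Hz.

654 Hz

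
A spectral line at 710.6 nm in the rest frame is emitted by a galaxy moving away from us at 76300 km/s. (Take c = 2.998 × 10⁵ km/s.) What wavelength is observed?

921.8 nm

β = v/c = 76300/299800 = 0.2545.
Relativistic Doppler for wavelength: λ' = λ₀ · √((1 + β)/(1 − β)).
λ' = 710.6 × √(1.2545/0.7455) = 710.6 × 1.29722 ≈ 921.8 nm.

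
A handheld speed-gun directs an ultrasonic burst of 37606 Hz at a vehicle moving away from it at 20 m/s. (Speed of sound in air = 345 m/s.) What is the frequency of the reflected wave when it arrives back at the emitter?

At the vehicle (a moving observer), f₁ = f₀ · (v − u)/v = 37606 × 325/345 ≈ 35426 Hz.
The reflection then acts as a moving source: f₂ = f₁ · v/(v + u) ≈ 33485 Hz.

33485 Hz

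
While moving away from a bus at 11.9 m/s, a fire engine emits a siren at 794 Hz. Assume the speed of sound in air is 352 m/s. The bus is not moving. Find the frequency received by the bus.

768 Hz

With the source moving away from a stationary observer, f' = f · v/(v + v_s).
f' = 794 × 352/(352 + 11.9) = 794 × 352/363.9 ≈ 768 Hz.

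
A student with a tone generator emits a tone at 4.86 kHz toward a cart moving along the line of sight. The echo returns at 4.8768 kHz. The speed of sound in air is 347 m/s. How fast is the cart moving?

Double Doppler shift off a moving reflector: f₂ = f₀ · (v + u)/(v − u) (u > 0 toward emitter).
Rearranging, u = v · (f₂ − f₀)/(f₂ + f₀) = 347 × 0.0168/9.7368 ≈ 0.60 m/s.
So the cart is moving at 0.60 m/s toward the emitter.

0.60 m/s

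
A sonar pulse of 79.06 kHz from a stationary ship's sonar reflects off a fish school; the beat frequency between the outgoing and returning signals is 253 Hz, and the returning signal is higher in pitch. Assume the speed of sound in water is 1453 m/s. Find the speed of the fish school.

Double Doppler shift off a moving reflector: f₂ = f₀ · (v + u)/(v − u) (u > 0 toward emitter).
Returning signal is higher, so f₂ = f₀ + Δf = 79060 + 253 = 79313 Hz.
Rearranging, u = v · (f₂ − f₀)/(f₂ + f₀) = 1453 × 253/158373 ≈ 2.32 m/s.
So the fish school is moving at 2.32 m/s toward the emitter.

2.32 m/s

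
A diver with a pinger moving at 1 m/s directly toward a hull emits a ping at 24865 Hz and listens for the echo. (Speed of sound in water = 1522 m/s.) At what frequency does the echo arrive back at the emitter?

24898 Hz

The hull receives the sound from a moving source: f₁ = f₀ · v/(v − v_e) = 24865 × 1522/1521 ≈ 24881 Hz.
On the return leg the diver with a pinger is a moving observer: f₂ = f₁ · (v + v_e)/v = 24881 × 1523/1522 ≈ 24898 Hz.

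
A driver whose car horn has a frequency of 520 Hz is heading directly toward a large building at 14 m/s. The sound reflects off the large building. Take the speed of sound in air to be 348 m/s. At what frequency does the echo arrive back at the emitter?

564 Hz

The large building receives the sound from a moving source: f₁ = f₀ · v/(v − v_e) = 520 × 348/334 ≈ 542 Hz.
On the return leg the driver is a moving observer: f₂ = f₁ · (v + v_e)/v = 542 × 362/348 ≈ 564 Hz.
Equivalently f₂ = f₀ · (v + v_e)/(v − v_e).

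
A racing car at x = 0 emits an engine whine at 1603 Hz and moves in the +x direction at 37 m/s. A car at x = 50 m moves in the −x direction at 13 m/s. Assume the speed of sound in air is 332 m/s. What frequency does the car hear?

1875 Hz

The observer lies on the +x side, so the source is heading toward the observer and the observer is heading toward the source.
General Doppler shift: f' = f · (v + v_o)/(v − v_s).
f' = 1603 × (332 + 13)/(332 − 37) = 1603 × 345/295 ≈ 1875 Hz.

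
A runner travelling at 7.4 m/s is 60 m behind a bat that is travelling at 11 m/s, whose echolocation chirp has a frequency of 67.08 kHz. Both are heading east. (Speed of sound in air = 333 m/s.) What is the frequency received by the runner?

66.4 kHz

The runner is behind, so the bat is moving away from it while the runner is moving toward the bat.
With source receding and observer approaching, f' = f · (v + v_o)/(v + v_s).
f' = 67.08 × (333 + 7.4)/(333 + 11) = 67.08 × 340.4/344 ≈ 66.4 kHz.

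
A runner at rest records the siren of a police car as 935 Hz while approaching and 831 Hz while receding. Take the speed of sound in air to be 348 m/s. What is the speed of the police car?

f₁/f₂ = (v + v_s)/(v − v_s), so v_s = v · (f₁ − f₂)/(f₁ + f₂).
v_s = 348 × (935 − 831)/(935 + 831) = 348 × 104/1766 ≈ 20.5 m/s.

20.5 m/s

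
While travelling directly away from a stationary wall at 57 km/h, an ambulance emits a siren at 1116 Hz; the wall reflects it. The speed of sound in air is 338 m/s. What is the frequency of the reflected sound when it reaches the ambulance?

57 km/h = 15.83 m/s.
The wall receives the sound from a moving source: f₁ = f₀ · v/(v + v_e) = 1116 × 338/353.83 ≈ 1066 Hz.
On the return leg the ambulance is a moving observer: f₂ = f₁ · (v − v_e)/v = 1066 × 322.17/338 ≈ 1016 Hz.

1016 Hz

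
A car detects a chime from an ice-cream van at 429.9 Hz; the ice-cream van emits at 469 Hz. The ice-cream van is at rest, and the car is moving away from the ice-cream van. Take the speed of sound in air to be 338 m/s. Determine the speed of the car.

28 m/s

f' = f · (v − v_o)/v ⇒ v_o = v · |f'/f − 1|.
v_o = 338 × |429.9/469 − 1| = 338 × 0.08337 ≈ 28 m/s.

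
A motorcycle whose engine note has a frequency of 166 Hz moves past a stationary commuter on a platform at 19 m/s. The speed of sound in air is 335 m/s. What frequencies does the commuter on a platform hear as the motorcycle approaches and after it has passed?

Approaching: f₁ = f · v/(v − v_s) = 166 × 335/316 ≈ 176 Hz.
Receding: f₂ = f · v/(v + v_s) = 166 × 335/354 ≈ 157 Hz.

176 Hz approaching; 157 Hz receding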